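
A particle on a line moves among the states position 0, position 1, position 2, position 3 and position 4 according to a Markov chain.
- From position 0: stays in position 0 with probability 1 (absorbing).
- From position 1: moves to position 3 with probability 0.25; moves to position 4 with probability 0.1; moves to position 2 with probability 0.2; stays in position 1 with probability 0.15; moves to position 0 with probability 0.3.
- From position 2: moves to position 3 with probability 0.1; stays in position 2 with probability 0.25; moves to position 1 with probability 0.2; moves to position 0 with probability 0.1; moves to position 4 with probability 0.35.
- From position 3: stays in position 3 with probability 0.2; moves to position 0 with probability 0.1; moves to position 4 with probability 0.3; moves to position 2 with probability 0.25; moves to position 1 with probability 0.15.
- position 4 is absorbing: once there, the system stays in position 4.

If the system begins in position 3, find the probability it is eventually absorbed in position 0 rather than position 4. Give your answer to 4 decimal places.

0.3213

Let h(s) be the probability of absorption at position 0 starting from transient state s. Then h(position 0) = 1 and h(position 4) = 0. By first-step analysis:
h(position 1) = 0.3·1 + 0.15·h(position 1) + 0.2·h(position 2) + 0.25·h(position 3) + 0.1·0
h(position 2) = 0.1·1 + 0.2·h(position 1) + 0.25·h(position 2) + 0.1·h(position 3) + 0.35·0
h(position 3) = 0.1·1 + 0.15·h(position 1) + 0.25·h(position 2) + 0.2·h(position 3) + 0.3·0
Solving: h(position 1) = 0.5216, h(position 2) = 0.3153, h(position 3) = 0.3213.
Starting from position 3, the probability is 0.3213.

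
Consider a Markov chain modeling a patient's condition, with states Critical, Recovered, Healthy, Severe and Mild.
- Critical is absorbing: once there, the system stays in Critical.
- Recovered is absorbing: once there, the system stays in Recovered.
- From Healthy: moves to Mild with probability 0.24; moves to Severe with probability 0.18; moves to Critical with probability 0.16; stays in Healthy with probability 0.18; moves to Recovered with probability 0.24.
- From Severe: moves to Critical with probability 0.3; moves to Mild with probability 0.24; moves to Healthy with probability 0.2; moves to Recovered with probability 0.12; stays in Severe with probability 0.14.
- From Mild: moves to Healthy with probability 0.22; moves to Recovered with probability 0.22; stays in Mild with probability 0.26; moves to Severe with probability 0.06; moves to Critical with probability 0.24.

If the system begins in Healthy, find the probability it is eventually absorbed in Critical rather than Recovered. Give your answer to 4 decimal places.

0.4786

Let h(s) be the probability of absorption at Critical starting from transient state s. Then h(Critical) = 1 and h(Recovered) = 0. By first-step analysis:
h(Healthy) = 0.16·1 + 0.24·0 + 0.18·h(Healthy) + 0.18·h(Severe) + 0.24·h(Mild)
h(Severe) = 0.3·1 + 0.12·0 + 0.2·h(Healthy) + 0.14·h(Severe) + 0.24·h(Mild)
h(Mild) = 0.24·1 + 0.22·0 + 0.22·h(Healthy) + 0.06·h(Severe) + 0.26·h(Mild)
Solving: h(Healthy) = 0.4786, h(Severe) = 0.6040, h(Mild) = 0.5156.
Starting from Healthy, the probability is 0.4786.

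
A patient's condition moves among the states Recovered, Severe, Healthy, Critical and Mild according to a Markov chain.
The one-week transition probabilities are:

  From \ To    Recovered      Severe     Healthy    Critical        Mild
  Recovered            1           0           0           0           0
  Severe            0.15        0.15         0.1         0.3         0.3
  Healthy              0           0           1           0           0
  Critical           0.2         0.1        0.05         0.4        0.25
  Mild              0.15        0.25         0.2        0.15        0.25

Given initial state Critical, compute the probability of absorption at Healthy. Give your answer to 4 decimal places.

0.3478

Let h(s) be the probability of absorption at Healthy starting from transient state s. Then h(Healthy) = 1 and h(Recovered) = 0. By first-step analysis:
h(Severe) = 0.15·0 + 0.15·h(Severe) + 0.1·1 + 0.3·h(Critical) + 0.3·h(Mild)
h(Critical) = 0.2·0 + 0.1·h(Severe) + 0.05·1 + 0.4·h(Critical) + 0.25·h(Mild)
h(Mild) = 0.15·0 + 0.25·h(Severe) + 0.2·1 + 0.15·h(Critical) + 0.25·h(Mild)
Solving: h(Severe) = 0.4069, h(Critical) = 0.3478, h(Mild) = 0.4719.
Starting from Critical, the probability is 0.3478.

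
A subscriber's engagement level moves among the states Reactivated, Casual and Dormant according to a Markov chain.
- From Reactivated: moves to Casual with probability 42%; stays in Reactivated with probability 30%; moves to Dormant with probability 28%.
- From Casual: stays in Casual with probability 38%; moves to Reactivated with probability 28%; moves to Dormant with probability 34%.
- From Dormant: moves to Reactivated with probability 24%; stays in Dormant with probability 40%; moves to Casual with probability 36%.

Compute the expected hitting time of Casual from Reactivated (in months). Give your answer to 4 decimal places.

Let t(s) be the expected number of months to first reach Casual from state s, with t(Casual) = 0. Conditioning on the first month:
t(Reactivated) = 1 + 0.3·t(Reactivated) + 0.28·t(Dormant)
t(Dormant) = 1 + 0.24·t(Reactivated) + 0.4·t(Dormant)
Solving: t(Reactivated) = 2.4943, t(Dormant) = 2.6644.
Expected months from Reactivated to Casual: 2.4943.

2.4943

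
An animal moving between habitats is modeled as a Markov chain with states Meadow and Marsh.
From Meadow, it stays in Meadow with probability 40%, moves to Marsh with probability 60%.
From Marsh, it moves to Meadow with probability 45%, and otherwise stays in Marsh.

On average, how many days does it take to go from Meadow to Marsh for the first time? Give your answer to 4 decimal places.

1.6667

Let t(s) be the expected number of days to first reach Marsh from state s, with t(Marsh) = 0. Conditioning on the first day:
t(Meadow) = 1 + 0.4·t(Meadow)
Solving: t(Meadow) = 1.6667.
Expected days from Meadow to Marsh: 1.6667.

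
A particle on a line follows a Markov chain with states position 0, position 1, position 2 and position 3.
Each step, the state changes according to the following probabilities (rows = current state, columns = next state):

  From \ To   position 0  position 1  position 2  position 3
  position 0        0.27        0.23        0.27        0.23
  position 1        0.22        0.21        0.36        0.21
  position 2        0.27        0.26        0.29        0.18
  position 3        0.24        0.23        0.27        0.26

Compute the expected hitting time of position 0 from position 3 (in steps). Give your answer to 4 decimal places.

Let t(s) be the expected number of steps to first reach position 0 from state s, with t(position 0) = 0. Conditioning on the first step:
t(position 1) = 1 + 0.21·t(position 1) + 0.36·t(position 2) + 0.21·t(position 3)
t(position 2) = 1 + 0.26·t(position 1) + 0.29·t(position 2) + 0.18·t(position 3)
t(position 3) = 1 + 0.23·t(position 1) + 0.27·t(position 2) + 0.26·t(position 3)
Solving: t(position 1) = 4.1640, t(position 2) = 3.9713, t(position 3) = 4.0946.
Expected steps from position 3 to position 0: 4.0946.

4.0946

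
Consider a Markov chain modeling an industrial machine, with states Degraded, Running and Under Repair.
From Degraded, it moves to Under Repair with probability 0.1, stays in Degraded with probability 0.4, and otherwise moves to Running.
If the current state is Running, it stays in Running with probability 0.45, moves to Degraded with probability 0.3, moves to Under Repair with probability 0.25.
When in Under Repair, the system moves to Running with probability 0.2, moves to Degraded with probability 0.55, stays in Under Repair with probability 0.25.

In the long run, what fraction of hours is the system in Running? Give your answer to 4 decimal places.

Let the stationary distribution be π with π = πP and π_1 + π_2 + π_3 = 1.
π_1 = 0.4·π_1 + 0.3·π_2 + 0.55·π_3
π_2 = 0.5·π_1 + 0.45·π_2 + 0.2·π_3
Solving with the normalization constraint gives π = (0.3867, 0.4213, 0.1920).
So the stationary probability of Running is 0.4213.

0.4213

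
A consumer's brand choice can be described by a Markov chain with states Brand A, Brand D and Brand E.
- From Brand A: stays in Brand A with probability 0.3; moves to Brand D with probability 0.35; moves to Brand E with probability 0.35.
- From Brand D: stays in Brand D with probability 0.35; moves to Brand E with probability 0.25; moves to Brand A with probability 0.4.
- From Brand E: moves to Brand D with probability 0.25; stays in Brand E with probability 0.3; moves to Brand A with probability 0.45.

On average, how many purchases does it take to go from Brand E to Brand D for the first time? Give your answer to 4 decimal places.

3.4586

Let t(s) be the expected number of purchases to first reach Brand D from state s, with t(Brand D) = 0. Conditioning on the first purchase:
t(Brand A) = 1 + 0.3·t(Brand A) + 0.35·t(Brand E)
t(Brand E) = 1 + 0.45·t(Brand A) + 0.3·t(Brand E)
Solving: t(Brand A) = 3.1579, t(Brand E) = 3.4586.
Expected purchases from Brand E to Brand D: 3.4586.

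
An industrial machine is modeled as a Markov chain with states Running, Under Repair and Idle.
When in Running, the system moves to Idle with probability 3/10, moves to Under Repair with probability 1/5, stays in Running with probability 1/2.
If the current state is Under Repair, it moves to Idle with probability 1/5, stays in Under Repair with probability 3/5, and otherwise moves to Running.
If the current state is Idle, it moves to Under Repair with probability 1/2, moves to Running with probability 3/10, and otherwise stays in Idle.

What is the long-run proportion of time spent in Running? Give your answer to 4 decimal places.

0.3188

Let the stationary distribution be π with π = πP and π_1 + π_2 + π_3 = 1.
π_1 = 0.5·π_1 + 0.2·π_2 + 0.3·π_3
π_2 = 0.2·π_1 + 0.6·π_2 + 0.5·π_3
Solving with the normalization constraint gives π = (0.3188, 0.4493, 0.2319).
So the stationary probability of Running is 0.3188.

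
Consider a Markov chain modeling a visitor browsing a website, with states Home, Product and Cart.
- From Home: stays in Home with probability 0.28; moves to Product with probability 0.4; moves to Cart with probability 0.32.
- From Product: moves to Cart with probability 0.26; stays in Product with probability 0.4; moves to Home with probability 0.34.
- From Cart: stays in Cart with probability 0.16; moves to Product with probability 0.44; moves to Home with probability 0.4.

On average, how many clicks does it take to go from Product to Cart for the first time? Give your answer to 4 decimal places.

Let t(s) be the expected number of clicks to first reach Cart from state s, with t(Cart) = 0. Conditioning on the first click:
t(Home) = 1 + 0.28·t(Home) + 0.4·t(Product)
t(Product) = 1 + 0.34·t(Home) + 0.4·t(Product)
Solving: t(Home) = 3.3784, t(Product) = 3.5811.
Expected clicks from Product to Cart: 3.5811.

3.5811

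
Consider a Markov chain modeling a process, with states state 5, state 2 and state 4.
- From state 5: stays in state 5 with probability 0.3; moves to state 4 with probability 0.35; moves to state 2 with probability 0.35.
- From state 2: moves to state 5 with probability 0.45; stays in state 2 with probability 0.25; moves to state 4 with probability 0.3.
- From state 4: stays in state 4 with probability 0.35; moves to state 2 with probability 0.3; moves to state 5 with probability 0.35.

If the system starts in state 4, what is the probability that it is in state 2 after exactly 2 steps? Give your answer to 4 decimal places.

0.3025

Sum over the intermediate state after 1 step:
P = P(state 4→state 5)·P(state 5→state 2) + P(state 4→state 2)·P(state 2→state 2) + P(state 4→state 4)·P(state 4→state 2)
  = 0.35×0.35 + 0.3×0.25 + 0.35×0.3
  = 0.1225 + 0.0750 + 0.1050 = 0.3025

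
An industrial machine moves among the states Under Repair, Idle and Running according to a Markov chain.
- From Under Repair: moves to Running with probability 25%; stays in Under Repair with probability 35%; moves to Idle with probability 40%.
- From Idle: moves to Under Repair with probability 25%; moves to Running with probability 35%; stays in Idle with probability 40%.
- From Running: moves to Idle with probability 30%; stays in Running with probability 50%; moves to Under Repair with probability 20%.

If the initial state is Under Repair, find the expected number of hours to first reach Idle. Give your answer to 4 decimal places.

Let t(s) be the expected number of hours to first reach Idle from state s, with t(Idle) = 0. Conditioning on the first hour:
t(Under Repair) = 1 + 0.35·t(Under Repair) + 0.25·t(Running)
t(Running) = 1 + 0.2·t(Under Repair) + 0.5·t(Running)
Solving: t(Under Repair) = 2.7273, t(Running) = 3.0909.
Expected hours from Under Repair to Idle: 2.7273.

2.7273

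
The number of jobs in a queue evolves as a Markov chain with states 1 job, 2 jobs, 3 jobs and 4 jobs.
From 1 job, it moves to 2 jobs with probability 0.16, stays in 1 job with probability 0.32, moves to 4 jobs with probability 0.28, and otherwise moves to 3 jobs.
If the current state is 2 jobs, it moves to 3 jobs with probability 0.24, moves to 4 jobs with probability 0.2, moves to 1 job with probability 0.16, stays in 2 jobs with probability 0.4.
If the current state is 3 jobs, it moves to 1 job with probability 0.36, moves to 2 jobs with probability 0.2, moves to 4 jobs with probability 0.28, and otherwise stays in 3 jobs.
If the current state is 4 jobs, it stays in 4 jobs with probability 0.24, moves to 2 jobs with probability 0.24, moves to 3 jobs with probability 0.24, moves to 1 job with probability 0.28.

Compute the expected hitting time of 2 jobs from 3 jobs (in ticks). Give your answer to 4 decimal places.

5.0569

Let t(s) be the expected number of ticks to first reach 2 jobs from state s, with t(2 jobs) = 0. Conditioning on the first tick:
t(1 job) = 1 + 0.32·t(1 job) + 0.24·t(3 jobs) + 0.28·t(4 jobs)
t(3 jobs) = 1 + 0.36·t(1 job) + 0.16·t(3 jobs) + 0.28·t(4 jobs)
t(4 jobs) = 1 + 0.28·t(1 job) + 0.24·t(3 jobs) + 0.24·t(4 jobs)
Solving: t(1 job) = 5.2513, t(3 jobs) = 5.0569, t(4 jobs) = 4.8474.
Expected ticks from 3 jobs to 2 jobs: 5.0569.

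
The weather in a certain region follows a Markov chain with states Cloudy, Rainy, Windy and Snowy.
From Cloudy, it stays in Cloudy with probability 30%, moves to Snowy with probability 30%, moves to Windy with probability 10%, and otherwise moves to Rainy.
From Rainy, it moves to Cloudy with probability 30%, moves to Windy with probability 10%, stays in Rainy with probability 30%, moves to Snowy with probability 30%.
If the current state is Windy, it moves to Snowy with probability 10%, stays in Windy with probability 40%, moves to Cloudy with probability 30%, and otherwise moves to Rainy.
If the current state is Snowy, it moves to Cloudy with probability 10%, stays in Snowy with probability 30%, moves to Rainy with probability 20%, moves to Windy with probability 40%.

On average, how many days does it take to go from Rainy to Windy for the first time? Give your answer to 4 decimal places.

5.2632

Let t(s) be the expected number of days to first reach Windy from state s, with t(Windy) = 0. Conditioning on the first day:
t(Cloudy) = 1 + 0.3·t(Cloudy) + 0.3·t(Rainy) + 0.3·t(Snowy)
t(Rainy) = 1 + 0.3·t(Cloudy) + 0.3·t(Rainy) + 0.3·t(Snowy)
t(Snowy) = 1 + 0.1·t(Cloudy) + 0.2·t(Rainy) + 0.3·t(Snowy)
Solving: t(Cloudy) = 5.2632, t(Rainy) = 5.2632, t(Snowy) = 3.6842.
Expected days from Rainy to Windy: 5.2632.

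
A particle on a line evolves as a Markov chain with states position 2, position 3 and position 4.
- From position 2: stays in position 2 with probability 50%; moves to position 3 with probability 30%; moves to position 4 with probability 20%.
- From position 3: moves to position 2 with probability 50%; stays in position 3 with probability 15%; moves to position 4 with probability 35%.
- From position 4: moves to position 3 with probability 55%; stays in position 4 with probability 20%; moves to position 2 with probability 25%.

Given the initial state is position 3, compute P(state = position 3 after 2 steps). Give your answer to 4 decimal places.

Sum over the intermediate state after 1 step:
P = P(position 3→position 2)·P(position 2→position 3) + P(position 3→position 3)·P(position 3→position 3) + P(position 3→position 4)·P(position 4→position 3)
  = 0.5×0.3 + 0.15×0.15 + 0.35×0.55
  = 0.1500 + 0.0225 + 0.1925 = 0.3650

0.3650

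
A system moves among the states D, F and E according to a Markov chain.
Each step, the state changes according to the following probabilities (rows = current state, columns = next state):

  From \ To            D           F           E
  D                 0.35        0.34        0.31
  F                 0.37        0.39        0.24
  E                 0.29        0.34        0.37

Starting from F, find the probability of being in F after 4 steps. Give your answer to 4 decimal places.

Propagate the distribution vector 4 steps from F.
After 0 steps: (0.0000, 1.0000, 0.0000)
After 1 step: (0.3700, 0.3900, 0.2400)
After 2 steps: (0.3434, 0.3595, 0.2971)
After 3 steps: (0.3394, 0.3580, 0.3027)
After 4 steps: (0.3390, 0.3579, 0.3031)
P(in F after 4 steps) = 0.3579

0.3579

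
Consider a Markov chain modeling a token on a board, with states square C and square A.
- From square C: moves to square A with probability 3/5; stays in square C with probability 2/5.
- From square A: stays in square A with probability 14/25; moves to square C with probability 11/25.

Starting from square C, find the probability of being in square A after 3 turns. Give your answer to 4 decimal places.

0.5770

Propagate the distribution vector 3 turns from square C.
After 0 turns: (1.0000, 0.0000)
After 1 turn: (0.4000, 0.6000)
After 2 turns: (0.4240, 0.5760)
After 3 turns: (0.4230, 0.5770)
P(in square A after 3 turns) = 0.5770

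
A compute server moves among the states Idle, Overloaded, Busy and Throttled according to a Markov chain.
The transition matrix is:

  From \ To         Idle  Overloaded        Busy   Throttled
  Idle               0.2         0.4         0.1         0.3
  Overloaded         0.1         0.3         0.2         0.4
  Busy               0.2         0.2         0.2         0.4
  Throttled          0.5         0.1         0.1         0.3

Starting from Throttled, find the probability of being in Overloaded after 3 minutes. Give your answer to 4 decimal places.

Propagate the distribution vector 3 minutes from Throttled.
After 0 minutes: (0.0000, 0.0000, 0.0000, 1.0000)
After 1 minute: (0.5000, 0.1000, 0.1000, 0.3000)
After 2 minutes: (0.2800, 0.2800, 0.1200, 0.3200)
After 3 minutes: (0.2680, 0.2520, 0.1400, 0.3400)
P(in Overloaded after 3 minutes) = 0.2520

0.2520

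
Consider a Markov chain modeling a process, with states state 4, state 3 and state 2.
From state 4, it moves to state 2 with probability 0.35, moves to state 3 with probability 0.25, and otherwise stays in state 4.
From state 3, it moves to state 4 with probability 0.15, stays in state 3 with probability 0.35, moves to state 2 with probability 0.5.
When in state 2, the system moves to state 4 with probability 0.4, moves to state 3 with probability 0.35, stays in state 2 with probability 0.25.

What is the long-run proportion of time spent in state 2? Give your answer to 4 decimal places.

0.3615

Let the stationary distribution be π with π = πP and π_1 + π_2 + π_3 = 1.
π_1 = 0.4·π_1 + 0.15·π_2 + 0.4·π_3
π_2 = 0.25·π_1 + 0.35·π_2 + 0.35·π_3
Solving with the normalization constraint gives π = (0.3205, 0.3179, 0.3615).
So the stationary probability of state 2 is 0.3615.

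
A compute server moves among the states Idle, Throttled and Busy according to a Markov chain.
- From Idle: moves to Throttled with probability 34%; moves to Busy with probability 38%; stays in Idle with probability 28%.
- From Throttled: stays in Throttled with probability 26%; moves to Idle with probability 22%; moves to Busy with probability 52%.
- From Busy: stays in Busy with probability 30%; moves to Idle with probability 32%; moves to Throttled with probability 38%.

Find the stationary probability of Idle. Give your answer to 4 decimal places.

0.2760

Let the stationary distribution be π with π = πP and π_1 + π_2 + π_3 = 1.
π_1 = 0.28·π_1 + 0.22·π_2 + 0.32·π_3
π_2 = 0.34·π_1 + 0.26·π_2 + 0.38·π_3
Solving with the normalization constraint gives π = (0.2760, 0.3294, 0.3946).
So the stationary probability of Idle is 0.2760.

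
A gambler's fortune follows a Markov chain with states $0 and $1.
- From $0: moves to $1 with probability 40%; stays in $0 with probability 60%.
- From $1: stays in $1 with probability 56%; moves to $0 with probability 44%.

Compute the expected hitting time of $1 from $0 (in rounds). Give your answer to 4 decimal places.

Let t(s) be the expected number of rounds to first reach $1 from state s, with t($1) = 0. Conditioning on the first round:
t($0) = 1 + 0.6·t($0)
Solving: t($0) = 2.5000.
Expected rounds from $0 to $1: 2.5000.

2.5000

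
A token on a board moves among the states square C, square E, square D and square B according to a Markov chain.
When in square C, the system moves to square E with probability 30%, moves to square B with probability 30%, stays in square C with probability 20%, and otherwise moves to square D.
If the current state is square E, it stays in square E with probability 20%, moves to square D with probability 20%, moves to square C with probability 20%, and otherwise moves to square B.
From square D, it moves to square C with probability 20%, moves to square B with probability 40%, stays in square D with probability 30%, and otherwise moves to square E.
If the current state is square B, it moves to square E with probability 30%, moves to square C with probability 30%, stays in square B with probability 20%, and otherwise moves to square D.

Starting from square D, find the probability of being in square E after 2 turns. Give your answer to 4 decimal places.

0.2300

Propagate the distribution vector 2 turns from square D.
After 0 turns: (0.0000, 0.0000, 1.0000, 0.0000)
After 1 turn: (0.2000, 0.1000, 0.3000, 0.4000)
After 2 turns: (0.2400, 0.2300, 0.2300, 0.3000)
P(in square E after 2 turns) = 0.2300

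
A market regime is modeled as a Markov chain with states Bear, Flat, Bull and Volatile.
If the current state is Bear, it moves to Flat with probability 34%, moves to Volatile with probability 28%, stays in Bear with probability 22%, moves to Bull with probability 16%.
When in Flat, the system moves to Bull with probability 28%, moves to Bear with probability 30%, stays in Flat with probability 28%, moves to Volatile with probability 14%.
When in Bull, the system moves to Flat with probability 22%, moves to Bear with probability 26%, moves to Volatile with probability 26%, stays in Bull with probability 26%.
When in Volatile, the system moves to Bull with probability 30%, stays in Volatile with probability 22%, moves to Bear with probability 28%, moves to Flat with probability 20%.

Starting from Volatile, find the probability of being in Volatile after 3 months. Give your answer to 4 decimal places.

0.2246

Propagate the distribution vector 3 months from Volatile.
After 0 months: (0.0000, 0.0000, 0.0000, 1.0000)
After 1 month: (0.2800, 0.2000, 0.3000, 0.2200)
After 2 months: (0.2612, 0.2612, 0.2448, 0.2328)
After 3 months: (0.2647, 0.2624, 0.2484, 0.2246)
P(in Volatile after 3 months) = 0.2246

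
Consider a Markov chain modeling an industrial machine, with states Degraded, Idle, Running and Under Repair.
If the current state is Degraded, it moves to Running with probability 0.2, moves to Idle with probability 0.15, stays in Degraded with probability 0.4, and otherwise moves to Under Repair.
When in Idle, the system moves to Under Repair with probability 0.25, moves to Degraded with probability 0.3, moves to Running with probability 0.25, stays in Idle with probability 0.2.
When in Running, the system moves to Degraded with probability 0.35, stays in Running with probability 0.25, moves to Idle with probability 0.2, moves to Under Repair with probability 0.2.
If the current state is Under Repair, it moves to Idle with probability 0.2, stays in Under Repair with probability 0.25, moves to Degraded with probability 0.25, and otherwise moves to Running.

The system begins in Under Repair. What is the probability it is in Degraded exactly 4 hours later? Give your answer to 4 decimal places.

0.3337

Propagate the distribution vector 4 hours from Under Repair.
After 0 hours: (0.0000, 0.0000, 0.0000, 1.0000)
After 1 hour: (0.2500, 0.2000, 0.3000, 0.2500)
After 2 hours: (0.3275, 0.1875, 0.2500, 0.2350)
After 3 hours: (0.3335, 0.1836, 0.2454, 0.2375)
After 4 hours: (0.3337, 0.1833, 0.2452, 0.2377)
P(in Degraded after 4 hours) = 0.3337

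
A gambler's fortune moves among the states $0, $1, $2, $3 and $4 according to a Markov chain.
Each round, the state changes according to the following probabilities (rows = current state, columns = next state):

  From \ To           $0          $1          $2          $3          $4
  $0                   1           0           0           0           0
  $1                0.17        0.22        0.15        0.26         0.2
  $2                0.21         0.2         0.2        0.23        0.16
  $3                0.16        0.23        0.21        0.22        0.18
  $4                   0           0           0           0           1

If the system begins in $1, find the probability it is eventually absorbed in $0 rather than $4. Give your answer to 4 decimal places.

Let h(s) be the probability of absorption at $0 starting from transient state s. Then h($0) = 1 and h($4) = 0. By first-step analysis:
h($1) = 0.17·1 + 0.22·h($1) + 0.15·h($2) + 0.26·h($3) + 0.2·0
h($2) = 0.21·1 + 0.2·h($1) + 0.2·h($2) + 0.23·h($3) + 0.16·0
h($3) = 0.16·1 + 0.23·h($1) + 0.21·h($2) + 0.22·h($3) + 0.18·0
Solving: h($1) = 0.4811, h($2) = 0.5230, h($3) = 0.4878.
Starting from $1, the probability is 0.4811.

0.4811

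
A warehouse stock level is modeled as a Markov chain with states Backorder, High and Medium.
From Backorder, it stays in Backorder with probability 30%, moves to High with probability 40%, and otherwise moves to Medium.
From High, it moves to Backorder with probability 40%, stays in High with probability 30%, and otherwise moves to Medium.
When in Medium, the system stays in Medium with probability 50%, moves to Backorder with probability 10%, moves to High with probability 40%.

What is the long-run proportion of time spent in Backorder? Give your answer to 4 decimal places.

0.2614

Let the stationary distribution be π with π = πP and π_1 + π_2 + π_3 = 1.
π_1 = 0.3·π_1 + 0.4·π_2 + 0.1·π_3
π_2 = 0.4·π_1 + 0.3·π_2 + 0.4·π_3
Solving with the normalization constraint gives π = (0.2614, 0.3636, 0.3750).
So the stationary probability of Backorder is 0.2614.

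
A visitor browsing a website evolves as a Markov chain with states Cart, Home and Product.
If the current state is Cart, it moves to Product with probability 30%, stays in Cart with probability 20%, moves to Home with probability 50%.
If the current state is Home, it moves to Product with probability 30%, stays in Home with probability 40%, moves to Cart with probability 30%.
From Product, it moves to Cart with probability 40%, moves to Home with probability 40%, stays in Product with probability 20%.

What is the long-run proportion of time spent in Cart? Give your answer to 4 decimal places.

Let the stationary distribution be π with π = πP and π_1 + π_2 + π_3 = 1.
π_1 = 0.2·π_1 + 0.3·π_2 + 0.4·π_3
π_2 = 0.5·π_1 + 0.4·π_2 + 0.4·π_3
Solving with the normalization constraint gives π = (0.2975, 0.4298, 0.2727).
So the stationary probability of Cart is 0.2975.

0.2975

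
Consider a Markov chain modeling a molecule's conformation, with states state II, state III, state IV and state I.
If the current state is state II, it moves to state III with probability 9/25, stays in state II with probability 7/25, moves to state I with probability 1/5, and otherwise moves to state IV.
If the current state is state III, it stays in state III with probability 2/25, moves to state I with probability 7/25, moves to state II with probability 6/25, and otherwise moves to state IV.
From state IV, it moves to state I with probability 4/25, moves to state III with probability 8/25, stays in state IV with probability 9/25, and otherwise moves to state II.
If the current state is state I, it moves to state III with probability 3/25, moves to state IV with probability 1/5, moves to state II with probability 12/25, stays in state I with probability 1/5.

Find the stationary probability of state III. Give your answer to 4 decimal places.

Let the stationary distribution be π with π = πP and π_1 + π_2 + π_3 + π_4 = 1.
π_1 = 0.28·π_1 + 0.24·π_2 + 0.16·π_3 + 0.48·π_4
π_2 = 0.36·π_1 + 0.08·π_2 + 0.32·π_3 + 0.12·π_4
π_3 = 0.16·π_1 + 0.4·π_2 + 0.36·π_3 + 0.2·π_4
Solving with the normalization constraint gives π = (0.2785, 0.2336, 0.2804, 0.2075).
So the stationary probability of state III is 0.2336.

0.2336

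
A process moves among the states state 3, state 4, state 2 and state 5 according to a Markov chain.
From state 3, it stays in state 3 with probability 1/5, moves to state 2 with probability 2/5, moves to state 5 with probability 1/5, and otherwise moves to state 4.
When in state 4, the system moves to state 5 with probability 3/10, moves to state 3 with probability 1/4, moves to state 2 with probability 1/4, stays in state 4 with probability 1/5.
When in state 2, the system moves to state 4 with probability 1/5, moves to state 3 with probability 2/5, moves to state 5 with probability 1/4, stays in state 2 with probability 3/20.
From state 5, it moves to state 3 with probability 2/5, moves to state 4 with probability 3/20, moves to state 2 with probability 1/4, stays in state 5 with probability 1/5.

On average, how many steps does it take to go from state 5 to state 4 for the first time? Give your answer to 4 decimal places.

5.5462

Let t(s) be the expected number of steps to first reach state 4 from state s, with t(state 4) = 0. Conditioning on the first step:
t(state 3) = 1 + 0.2·t(state 3) + 0.4·t(state 2) + 0.2·t(state 5)
t(state 2) = 1 + 0.4·t(state 3) + 0.15·t(state 2) + 0.25·t(state 5)
t(state 5) = 1 + 0.4·t(state 3) + 0.25·t(state 2) + 0.2·t(state 5)
Solving: t(state 3) = 5.2836, t(state 2) = 5.2941, t(state 5) = 5.5462.
Expected steps from state 5 to state 4: 5.5462.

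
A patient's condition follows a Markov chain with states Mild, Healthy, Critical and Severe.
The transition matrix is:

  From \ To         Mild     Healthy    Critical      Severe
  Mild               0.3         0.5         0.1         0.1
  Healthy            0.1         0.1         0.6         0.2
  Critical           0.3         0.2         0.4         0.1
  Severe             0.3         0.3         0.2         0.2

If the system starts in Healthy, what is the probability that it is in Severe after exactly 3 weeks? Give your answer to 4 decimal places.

Propagate the distribution vector 3 weeks from Healthy.
After 0 weeks: (0.0000, 1.0000, 0.0000, 0.0000)
After 1 week: (0.1000, 0.1000, 0.6000, 0.2000)
After 2 weeks: (0.2800, 0.2400, 0.3500, 0.1300)
After 3 weeks: (0.2520, 0.2730, 0.3380, 0.1370)
P(in Severe after 3 weeks) = 0.1370

0.1370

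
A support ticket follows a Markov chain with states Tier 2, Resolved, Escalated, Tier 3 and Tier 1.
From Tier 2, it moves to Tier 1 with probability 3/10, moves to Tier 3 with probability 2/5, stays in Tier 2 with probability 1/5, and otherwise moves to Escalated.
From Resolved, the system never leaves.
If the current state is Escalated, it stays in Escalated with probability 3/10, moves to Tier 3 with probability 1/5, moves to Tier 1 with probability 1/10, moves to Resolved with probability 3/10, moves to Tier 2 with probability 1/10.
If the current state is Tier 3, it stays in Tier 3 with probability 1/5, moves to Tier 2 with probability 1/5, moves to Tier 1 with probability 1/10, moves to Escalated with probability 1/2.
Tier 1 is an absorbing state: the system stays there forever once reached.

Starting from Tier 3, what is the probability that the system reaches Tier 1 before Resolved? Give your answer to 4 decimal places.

0.5500

Let h(s) be the probability of absorption at Tier 1 starting from transient state s. Then h(Tier 1) = 1 and h(Resolved) = 0. By first-step analysis:
h(Tier 2) = 0.2·h(Tier 2) + 0.1·h(Escalated) + 0.4·h(Tier 3) + 0.3·1
h(Escalated) = 0.1·h(Tier 2) + 0.3·0 + 0.3·h(Escalated) + 0.2·h(Tier 3) + 0.1·1
h(Tier 3) = 0.2·h(Tier 2) + 0.5·h(Escalated) + 0.2·h(Tier 3) + 0.1·1
Solving: h(Tier 2) = 0.7000, h(Escalated) = 0.4000, h(Tier 3) = 0.5500.
Starting from Tier 3, the probability is 0.5500.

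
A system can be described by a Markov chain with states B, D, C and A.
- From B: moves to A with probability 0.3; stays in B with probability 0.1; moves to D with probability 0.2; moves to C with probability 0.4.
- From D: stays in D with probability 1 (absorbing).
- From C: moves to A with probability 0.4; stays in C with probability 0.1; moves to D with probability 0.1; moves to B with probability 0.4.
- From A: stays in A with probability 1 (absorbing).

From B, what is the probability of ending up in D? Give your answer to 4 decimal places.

0.3385

Let h(s) be the probability of absorption at D starting from transient state s. Then h(D) = 1 and h(A) = 0. By first-step analysis:
h(B) = 0.1·h(B) + 0.2·1 + 0.4·h(C) + 0.3·0
h(C) = 0.4·h(B) + 0.1·1 + 0.1·h(C) + 0.4·0
Solving: h(B) = 0.3385, h(C) = 0.2615.
Starting from B, the probability is 0.3385.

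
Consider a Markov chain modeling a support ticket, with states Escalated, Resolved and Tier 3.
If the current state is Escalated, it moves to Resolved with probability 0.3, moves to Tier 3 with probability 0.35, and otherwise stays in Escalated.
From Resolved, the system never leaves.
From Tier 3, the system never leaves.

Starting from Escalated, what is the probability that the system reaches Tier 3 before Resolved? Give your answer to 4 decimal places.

0.5385

Let h(s) be the probability of absorption at Tier 3 starting from transient state s. Then h(Tier 3) = 1 and h(Resolved) = 0. By first-step analysis:
h(Escalated) = 0.35·h(Escalated) + 0.3·0 + 0.35·1
Solving: h(Escalated) = 0.5385.
Starting from Escalated, the probability is 0.5385.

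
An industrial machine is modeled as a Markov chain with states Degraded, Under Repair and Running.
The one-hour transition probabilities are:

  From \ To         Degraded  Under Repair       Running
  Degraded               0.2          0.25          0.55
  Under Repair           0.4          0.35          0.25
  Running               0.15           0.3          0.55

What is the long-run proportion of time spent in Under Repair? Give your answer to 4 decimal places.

Let the stationary distribution be π with π = πP and π_1 + π_2 + π_3 = 1.
π_1 = 0.2·π_1 + 0.4·π_2 + 0.15·π_3
π_2 = 0.25·π_1 + 0.35·π_2 + 0.3·π_3
Solving with the normalization constraint gives π = (0.2377, 0.3033, 0.4590).
So the stationary probability of Under Repair is 0.3033.

0.3033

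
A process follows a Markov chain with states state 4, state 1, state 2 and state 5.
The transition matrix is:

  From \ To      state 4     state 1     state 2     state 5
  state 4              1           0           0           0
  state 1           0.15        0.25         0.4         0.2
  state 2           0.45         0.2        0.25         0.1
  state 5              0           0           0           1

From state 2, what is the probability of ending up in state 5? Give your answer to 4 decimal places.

0.2383

Let h(s) be the probability of absorption at state 5 starting from transient state s. Then h(state 5) = 1 and h(state 4) = 0. By first-step analysis:
h(state 1) = 0.15·0 + 0.25·h(state 1) + 0.4·h(state 2) + 0.2·1
h(state 2) = 0.45·0 + 0.2·h(state 1) + 0.25·h(state 2) + 0.1·1
Solving: h(state 1) = 0.3938, h(state 2) = 0.2383.
Starting from state 2, the probability is 0.2383.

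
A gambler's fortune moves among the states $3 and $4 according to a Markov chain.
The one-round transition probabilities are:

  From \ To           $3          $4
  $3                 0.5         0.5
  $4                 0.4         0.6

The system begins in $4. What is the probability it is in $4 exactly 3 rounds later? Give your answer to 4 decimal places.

0.5560

Propagate the distribution vector 3 rounds from $4.
After 0 rounds: (0.0000, 1.0000)
After 1 round: (0.4000, 0.6000)
After 2 rounds: (0.4400, 0.5600)
After 3 rounds: (0.4440, 0.5560)
P(in $4 after 3 rounds) = 0.5560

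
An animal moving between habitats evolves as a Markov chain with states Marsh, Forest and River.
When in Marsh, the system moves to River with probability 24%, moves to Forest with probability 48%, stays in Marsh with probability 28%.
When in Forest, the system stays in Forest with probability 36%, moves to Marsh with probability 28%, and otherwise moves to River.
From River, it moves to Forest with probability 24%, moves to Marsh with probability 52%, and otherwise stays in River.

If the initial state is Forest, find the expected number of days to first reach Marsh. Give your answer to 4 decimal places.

2.8000

Let t(s) be the expected number of days to first reach Marsh from state s, with t(Marsh) = 0. Conditioning on the first day:
t(Forest) = 1 + 0.36·t(Forest) + 0.36·t(River)
t(River) = 1 + 0.24·t(Forest) + 0.24·t(River)
Solving: t(Forest) = 2.8000, t(River) = 2.2000.
Expected days from Forest to Marsh: 2.8000.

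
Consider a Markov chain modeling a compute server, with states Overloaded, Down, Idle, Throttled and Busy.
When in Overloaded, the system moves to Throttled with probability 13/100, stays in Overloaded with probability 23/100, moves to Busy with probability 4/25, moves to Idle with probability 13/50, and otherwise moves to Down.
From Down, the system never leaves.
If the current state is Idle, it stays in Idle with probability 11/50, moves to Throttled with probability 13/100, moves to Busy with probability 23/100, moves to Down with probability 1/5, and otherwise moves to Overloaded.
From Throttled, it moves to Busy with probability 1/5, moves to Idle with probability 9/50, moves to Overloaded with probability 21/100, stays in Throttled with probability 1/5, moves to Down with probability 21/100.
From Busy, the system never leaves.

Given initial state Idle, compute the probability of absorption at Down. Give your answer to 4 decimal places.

Let h(s) be the probability of absorption at Down starting from transient state s. Then h(Down) = 1 and h(Busy) = 0. By first-step analysis:
h(Overloaded) = 0.23·h(Overloaded) + 0.22·1 + 0.26·h(Idle) + 0.13·h(Throttled) + 0.16·0
h(Idle) = 0.22·h(Overloaded) + 0.2·1 + 0.22·h(Idle) + 0.13·h(Throttled) + 0.23·0
h(Throttled) = 0.21·h(Overloaded) + 0.21·1 + 0.18·h(Idle) + 0.2·h(Throttled) + 0.2·0
Solving: h(Overloaded) = 0.5397, h(Idle) = 0.4946, h(Throttled) = 0.5155.
Starting from Idle, the probability is 0.4946.

0.4946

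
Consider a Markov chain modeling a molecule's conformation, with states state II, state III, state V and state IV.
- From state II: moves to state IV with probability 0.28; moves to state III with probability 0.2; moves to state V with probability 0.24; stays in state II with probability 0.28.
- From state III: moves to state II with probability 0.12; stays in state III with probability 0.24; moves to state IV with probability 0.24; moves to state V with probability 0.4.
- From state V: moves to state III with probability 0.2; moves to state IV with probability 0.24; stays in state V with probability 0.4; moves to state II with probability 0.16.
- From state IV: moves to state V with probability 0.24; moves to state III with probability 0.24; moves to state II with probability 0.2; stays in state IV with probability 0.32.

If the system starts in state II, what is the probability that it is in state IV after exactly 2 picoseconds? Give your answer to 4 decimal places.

0.2736

Propagate the distribution vector 2 picoseconds from state II.
After 0 picoseconds: (1.0000, 0.0000, 0.0000, 0.0000)
After 1 picosecond: (0.2800, 0.2000, 0.2400, 0.2800)
After 2 picoseconds: (0.1968, 0.2192, 0.3104, 0.2736)
P(in state IV after 2 picoseconds) = 0.2736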